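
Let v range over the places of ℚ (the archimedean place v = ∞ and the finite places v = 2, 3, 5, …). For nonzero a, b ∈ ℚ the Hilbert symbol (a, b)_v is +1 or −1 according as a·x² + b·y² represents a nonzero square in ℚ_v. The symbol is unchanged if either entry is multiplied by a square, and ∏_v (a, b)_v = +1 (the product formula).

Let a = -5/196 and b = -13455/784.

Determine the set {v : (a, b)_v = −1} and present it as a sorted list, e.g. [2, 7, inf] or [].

(a, b) ≡ (-5, -1495) mod (ℚ^×)²; places V = {2, 3, 5, 7, 13, 23, ∞}.
(a,b)_5: α=1, u≡4; β=1, v≡1 (mod 5); (4|5)=+1, (1|5)=+1; sign (−1)^0·+1^1·+1^1 = +1.
(a,b)_7: α=-2, u≡4; β=-2, v≡3 (mod 7); (4|7)=+1, (3|7)=-1; sign (−1)^0·+1^-2·-1^-2 = +1.
(a,b)_3: α=0, u≡1; β=2, v≡2 (mod 3); (1|3)=+1, (2|3)=-1; sign (−1)^0·+1^2·-1^0 = +1.
(a,b)_23: α=0, u≡13; β=1, v≡18 (mod 23); (13|23)=+1, (18|23)=+1; sign (−1)^0·+1^1·+1^0 = +1.
(a,b)_2: α=-2, β=-4; u≡3, v≡1 (mod 8); ε(u)ε(v)=1·0, αω(v)=-2·0, βω(u)=-4·1; sum ≡ 0  ⇒  +1.
(a,b)_∞: sgn(-5)=−, sgn(-1495)=−, so -1.
(a,b)_13: α=0, u≡8; β=1, v≡11 (mod 13); (8|13)=-1, (11|13)=-1; sign (−1)^0·-1^1·-1^0 = -1.
|Ram(-5, -1495)| = 2, even; anisotropic at {13, ∞}.

[13, inf]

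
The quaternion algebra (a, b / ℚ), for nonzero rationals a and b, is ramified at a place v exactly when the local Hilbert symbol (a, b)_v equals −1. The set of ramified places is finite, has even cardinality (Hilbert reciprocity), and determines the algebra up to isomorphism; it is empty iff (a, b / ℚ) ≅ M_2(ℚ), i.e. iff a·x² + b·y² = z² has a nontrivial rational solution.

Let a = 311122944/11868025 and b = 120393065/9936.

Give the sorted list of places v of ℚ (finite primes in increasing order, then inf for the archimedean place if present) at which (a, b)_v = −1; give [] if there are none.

(a, b) ≡ (31, 170085) mod (ℚ^×)²; places V = {2, 3, 5, 11, 13, 17, 23, 29, 31, 53, ∞}.
(a,b)_17: α=0, u≡14; β=3, v≡1 (mod 17); (14|17)=-1, (1|17)=+1; sign (−1)^0·-1^3·+1^0 = -1.
(a,b)_∞: sgn(31)=+, sgn(170085)=+, so +1.
(a,b)_2: α=10, β=-4; u≡7, v≡5 (mod 8); ε(u)ε(v)=1·0, αω(v)=10·1, βω(u)=-4·0; sum ≡ 0  ⇒  +1.
(a,b)_3: α=4, u≡1; β=-3, v≡1 (mod 3); (1|3)=+1, (1|3)=+1; sign (−1)^0·+1^-3·+1^4 = +1.
(a,b)_5: α=-2, u≡4; β=1, v≡3 (mod 5); (4|5)=+1, (3|5)=-1; sign (−1)^0·+1^1·-1^-2 = +1.
(a,b)_31: α=1, u≡10; β=0, v≡16 (mod 31); (10|31)=+1, (16|31)=+1; sign (−1)^0·+1^0·+1^1 = +1.
(a,b)_29: α=0, u≡14; β=1, v≡22 (mod 29); (14|29)=-1, (22|29)=+1; sign (−1)^0·-1^1·+1^0 = -1.
(a,b)_53: α=-2, u≡31; β=0, v≡26 (mod 53); (31|53)=-1, (26|53)=-1; sign (−1)^0·-1^0·-1^-2 = +1.
(a,b)_13: α=-2, u≡11; β=2, v≡6 (mod 13); (11|13)=-1, (6|13)=-1; sign (−1)^0·-1^2·-1^-2 = +1.
(a,b)_23: α=0, u≡6; β=-1, v≡18 (mod 23); (6|23)=+1, (18|23)=+1; sign (−1)^0·+1^-1·+1^0 = +1.
(a,b)_11: α=2, u≡9; β=0, v≡4 (mod 11); (9|11)=+1, (4|11)=+1; sign (−1)^0·+1^0·+1^2 = +1.
(31, 170085 / ℚ) ramifies at {17, 29}: a division algebra.

[17, 29]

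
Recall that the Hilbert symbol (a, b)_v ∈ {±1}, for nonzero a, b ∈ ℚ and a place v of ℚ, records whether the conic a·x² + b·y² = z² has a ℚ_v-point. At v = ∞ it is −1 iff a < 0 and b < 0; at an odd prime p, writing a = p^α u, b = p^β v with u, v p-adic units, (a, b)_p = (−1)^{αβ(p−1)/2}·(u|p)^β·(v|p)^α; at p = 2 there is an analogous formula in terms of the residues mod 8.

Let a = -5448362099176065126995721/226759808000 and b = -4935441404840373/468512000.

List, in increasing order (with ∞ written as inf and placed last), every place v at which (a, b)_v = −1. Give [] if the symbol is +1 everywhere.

[2, 5, 17, inf]

Mod squares: a ≡ -5, b ≡ -1785. Check v ∈ {∞, 2, 3, 5, 7, 11, 17, 19, 37, 41, 43}.
v=7: a=7^4·(≡2), b=7^1·(≡4) mod 7; (2|7)=+1, (4|7)=+1; (−1)^{4·1·3}·(+1)^1·(+1)^4 = +1.
v=11: a=11^-6·(≡2), b=11^-4·(≡2) mod 11; (2|11)=-1, (2|11)=-1; (−1)^{-6·-4·5}·(-1)^-4·(-1)^-6 = +1.
v=17: a=17^2·(≡11), b=17^1·(≡10) mod 17; (11|17)=-1, (10|17)=-1; (−1)^{2·1·8}·(-1)^1·(-1)^2 = -1.
v=∞: -5 < 0 and -1785 < 0  ⇒  (a,b)_∞ = -1.
v=5: a=5^-3·(≡1), b=5^-3·(≡2) mod 5; (1|5)=+1, (2|5)=-1; (−1)^{-3·-3·2}·(+1)^-3·(-1)^-3 = -1.
v=19: a=19^0·(≡2), b=19^2·(≡1) mod 19; (2|19)=-1, (1|19)=+1; (−1)^{0·2·9}·(-1)^2·(+1)^0 = +1.
v=43: a=43^4·(≡10), b=43^2·(≡9) mod 43; (10|43)=+1, (9|43)=+1; (−1)^{4·2·21}·(+1)^2·(+1)^4 = +1.
v=37: a=37^4·(≡20), b=37^2·(≡11) mod 37; (20|37)=-1, (11|37)=+1; (−1)^{4·2·18}·(-1)^2·(+1)^4 = +1.
v=41: a=41^2·(≡40), b=41^2·(≡14) mod 41; (40|41)=+1, (14|41)=-1; (−1)^{2·2·20}·(+1)^2·(-1)^2 = +1.
v=3: a=3^6·(≡1), b=3^3·(≡2) mod 3; (1|3)=+1, (2|3)=-1; (−1)^{6·3·1}·(+1)^3·(-1)^6 = +1.
v=2: v_2(a)=-10, v_2(b)=-8; units ≡ 3, 7 (mod 8); ε·ε+αω+βω = 1·1+-10·0+-8·1 ≡ 1  ⇒  (a,b)_2 = -1.
|Ram(-5, -1785)| = 4, even; anisotropic at {2, 5, 17, ∞}.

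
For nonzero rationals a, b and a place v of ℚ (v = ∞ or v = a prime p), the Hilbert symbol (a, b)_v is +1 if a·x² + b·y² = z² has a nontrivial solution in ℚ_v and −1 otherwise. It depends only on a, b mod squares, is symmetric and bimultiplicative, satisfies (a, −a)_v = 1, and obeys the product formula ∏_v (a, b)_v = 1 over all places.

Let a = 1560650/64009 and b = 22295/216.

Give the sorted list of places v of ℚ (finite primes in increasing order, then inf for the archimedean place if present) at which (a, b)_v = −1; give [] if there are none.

Mod squares: a ≡ 26, b ≡ 2730. Check v ∈ {∞, 2, 3, 5, 7, 11, 13, 23}.
v=5: a=5^2·(≡4), b=5^1·(≡4) mod 5; (4|5)=+1, (4|5)=+1; (−1)^{2·1·2}·(+1)^1·(+1)^2 = +1.
v=13: a=13^1·(≡6), b=13^1·(≡8) mod 13; (6|13)=-1, (8|13)=-1; (−1)^{1·1·6}·(-1)^1·(-1)^1 = +1.
v=7: a=7^4·(≡6), b=7^3·(≡5) mod 7; (6|7)=-1, (5|7)=-1; (−1)^{4·3·3}·(-1)^3·(-1)^4 = -1.
v=23: a=23^-2·(≡9), b=23^0·(≡6) mod 23; (9|23)=+1, (6|23)=+1; (−1)^{-2·0·11}·(+1)^0·(+1)^-2 = +1.
v=∞: 26 > 0 and 2730 > 0  ⇒  (a,b)_∞ = +1.
v=3: a=3^0·(≡2), b=3^-3·(≡1) mod 3; (2|3)=-1, (1|3)=+1; (−1)^{0·-3·1}·(-1)^-3·(+1)^0 = -1.
v=11: a=11^-2·(≡3), b=11^0·(≡6) mod 11; (3|11)=+1, (6|11)=-1; (−1)^{-2·0·5}·(+1)^0·(-1)^-2 = +1.
v=2: v_2(a)=1, v_2(b)=-3; units ≡ 5, 5 (mod 8); ε·ε+αω+βω = 0·0+1·1+-3·1 ≡ 0  ⇒  (a,b)_2 = +1.
(26, 2730 / ℚ) ramifies at {3, 7}: a division algebra.

[3, 7]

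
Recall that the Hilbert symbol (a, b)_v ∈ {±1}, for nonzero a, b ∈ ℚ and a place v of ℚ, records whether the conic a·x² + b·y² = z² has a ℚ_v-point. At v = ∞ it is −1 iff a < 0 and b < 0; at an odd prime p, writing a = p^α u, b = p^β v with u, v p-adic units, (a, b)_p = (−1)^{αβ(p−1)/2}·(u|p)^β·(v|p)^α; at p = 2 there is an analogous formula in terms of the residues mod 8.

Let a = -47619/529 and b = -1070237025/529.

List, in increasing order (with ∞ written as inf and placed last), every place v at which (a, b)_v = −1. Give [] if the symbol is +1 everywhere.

[13, inf]

Mod squares: a ≡ -5291, b ≡ -4756609. Check v ∈ {∞, 2, 3, 5, 11, 13, 23, 29, 31, 37}.
v=29: a=29^0·(≡4), b=29^1·(≡26) mod 29; (4|29)=+1, (26|29)=-1; (−1)^{0·1·14}·(+1)^1·(-1)^0 = +1.
v=2: v_2(a)=0, v_2(b)=0; units ≡ 5, 7 (mod 8); ε·ε+αω+βω = 0·1+0·0+0·1 ≡ 0  ⇒  (a,b)_2 = +1.
v=∞: -5291 < 0 and -4756609 < 0  ⇒  (a,b)_∞ = -1.
v=31: a=31^0·(≡14), b=31^1·(≡13) mod 31; (14|31)=+1, (13|31)=-1; (−1)^{0·1·15}·(+1)^1·(-1)^0 = +1.
v=23: a=23^-2·(≡14), b=23^-2·(≡10) mod 23; (14|23)=-1, (10|23)=-1; (−1)^{-2·-2·11}·(-1)^-2·(-1)^-2 = +1.
v=3: a=3^2·(≡1), b=3^2·(≡2) mod 3; (1|3)=+1, (2|3)=-1; (−1)^{2·2·1}·(+1)^2·(-1)^2 = +1.
v=37: a=37^1·(≡31), b=37^1·(≡15) mod 37; (31|37)=-1, (15|37)=-1; (−1)^{1·1·18}·(-1)^1·(-1)^1 = +1.
v=5: a=5^0·(≡4), b=5^2·(≡1) mod 5; (4|5)=+1, (1|5)=+1; (−1)^{0·2·2}·(+1)^2·(+1)^0 = +1.
v=13: a=13^1·(≡9), b=13^1·(≡8) mod 13; (9|13)=+1, (8|13)=-1; (−1)^{1·1·6}·(+1)^1·(-1)^1 = -1.
v=11: a=11^1·(≡5), b=11^1·(≡10) mod 11; (5|11)=+1, (10|11)=-1; (−1)^{1·1·5}·(+1)^1·(-1)^1 = +1.
(-5291, -4756609 / ℚ) ramifies at {13, ∞}: a division algebra.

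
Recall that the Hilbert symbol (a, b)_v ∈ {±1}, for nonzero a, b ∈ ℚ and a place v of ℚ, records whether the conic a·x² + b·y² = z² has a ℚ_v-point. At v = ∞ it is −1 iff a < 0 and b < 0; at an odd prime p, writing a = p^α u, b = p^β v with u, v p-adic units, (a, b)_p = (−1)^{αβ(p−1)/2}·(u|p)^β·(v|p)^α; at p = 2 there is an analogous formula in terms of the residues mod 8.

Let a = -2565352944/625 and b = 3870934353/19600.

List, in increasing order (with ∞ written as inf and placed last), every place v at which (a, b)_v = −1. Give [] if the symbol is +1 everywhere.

[7, 41]

(a, b) ≡ (-16359, 2337) mod (ℚ^×)²; places V = {2, 3, 5, 7, 11, 13, 19, 41, ∞}.
(a,b)_2: α=4, β=-4; u≡1, v≡1 (mod 8); ε(u)ε(v)=0·0, αω(v)=4·0, βω(u)=-4·0; sum ≡ 0  ⇒  +1.
(a,b)_3: α=5, u≡1; β=5, v≡2 (mod 3); (1|3)=+1, (2|3)=-1; sign (−1)^1·+1^5·-1^5 = +1.
(a,b)_11: α=2, u≡9; β=2, v≡4 (mod 11); (9|11)=+1, (4|11)=+1; sign (−1)^0·+1^2·+1^2 = +1.
(a,b)_∞: sgn(-16359)=−, sgn(2337)=+, so +1.
(a,b)_7: α=1, u≡1; β=-2, v≡6 (mod 7); (1|7)=+1, (6|7)=-1; sign (−1)^0·+1^-2·-1^1 = -1.
(a,b)_13: α=0, u≡2; β=2, v≡9 (mod 13); (2|13)=-1, (9|13)=+1; sign (−1)^0·-1^2·+1^0 = +1.
(a,b)_19: α=1, u≡8; β=1, v≡17 (mod 19); (8|19)=-1, (17|19)=+1; sign (−1)^1·-1^1·+1^1 = +1.
(a,b)_5: α=-4, u≡1; β=-2, v≡2 (mod 5); (1|5)=+1, (2|5)=-1; sign (−1)^0·+1^-2·-1^-4 = +1.
(a,b)_41: α=1, u≡27; β=1, v≡39 (mod 41); (27|41)=-1, (39|41)=+1; sign (−1)^0·-1^1·+1^1 = -1.
|Ram(-16359, 2337)| = 2, even; anisotropic at {7, 41}.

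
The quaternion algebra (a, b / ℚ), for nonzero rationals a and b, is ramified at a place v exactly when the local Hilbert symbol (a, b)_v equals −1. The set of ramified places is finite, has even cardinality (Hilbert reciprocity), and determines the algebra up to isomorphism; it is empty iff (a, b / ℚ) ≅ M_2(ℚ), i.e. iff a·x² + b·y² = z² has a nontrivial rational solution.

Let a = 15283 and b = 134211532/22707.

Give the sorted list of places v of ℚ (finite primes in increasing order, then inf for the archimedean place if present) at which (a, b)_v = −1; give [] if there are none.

(a, b) ≡ (15283, 190281) mod (ℚ^×)²; places V = {2, 3, 7, 13, 17, 23, 29, 31, 41, ∞}.
(a,b)_41: α=0, u≡31; β=1, v≡10 (mod 41); (31|41)=+1, (10|41)=+1; sign (−1)^0·+1^1·+1^0 = +1.
(a,b)_∞: sgn(15283)=+, sgn(190281)=+, so +1.
(a,b)_3: α=0, u≡1; β=-3, v≡1 (mod 3); (1|3)=+1, (1|3)=+1; sign (−1)^0·+1^-3·+1^0 = +1.
(a,b)_2: α=0, β=2; u≡3, v≡1 (mod 8); ε(u)ε(v)=1·0, αω(v)=0·0, βω(u)=2·1; sum ≡ 0  ⇒  +1.
(a,b)_7: α=0, u≡2; β=1, v≡1 (mod 7); (2|7)=+1, (1|7)=+1; sign (−1)^0·+1^1·+1^0 = +1.
(a,b)_31: α=1, u≡28; β=0, v≡15 (mod 31); (28|31)=+1, (15|31)=-1; sign (−1)^0·+1^0·-1^1 = -1.
(a,b)_17: α=1, u≡15; β=1, v≡11 (mod 17); (15|17)=+1, (11|17)=-1; sign (−1)^0·+1^1·-1^1 = -1.
(a,b)_13: α=0, u≡8; β=1, v≡3 (mod 13); (8|13)=-1, (3|13)=+1; sign (−1)^0·-1^1·+1^0 = -1.
(a,b)_23: α=0, u≡11; β=2, v≡3 (mod 23); (11|23)=-1, (3|23)=+1; sign (−1)^0·-1^2·+1^0 = +1.
(a,b)_29: α=1, u≡5; β=-2, v≡2 (mod 29); (5|29)=+1, (2|29)=-1; sign (−1)^0·+1^-2·-1^1 = -1.
Ram(15283, 190281) = {13, 17, 29, 31}; no ℚ_13-point on the conic.

[13, 17, 29, 31]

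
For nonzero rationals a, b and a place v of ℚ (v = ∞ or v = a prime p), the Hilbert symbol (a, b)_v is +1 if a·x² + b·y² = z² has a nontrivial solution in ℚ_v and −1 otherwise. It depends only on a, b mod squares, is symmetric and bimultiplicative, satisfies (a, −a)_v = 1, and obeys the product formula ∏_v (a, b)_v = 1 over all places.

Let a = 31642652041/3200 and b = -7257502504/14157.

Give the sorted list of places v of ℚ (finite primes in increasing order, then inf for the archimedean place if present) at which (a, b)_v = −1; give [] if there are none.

[13, 17, 19, 41]

Mod squares: a ≡ 10673858, b ≡ -260338. Check v ∈ {∞, 2, 3, 5, 7, 11, 13, 17, 19, 31, 41, 43}.
v=3: a=3^0·(≡2), b=3^-2·(≡2) mod 3; (2|3)=-1, (2|3)=-1; (−1)^{0·-2·1}·(-1)^-2·(-1)^0 = +1.
v=43: a=43^0·(≡14), b=43^2·(≡3) mod 43; (14|43)=+1, (3|43)=-1; (−1)^{0·2·21}·(+1)^2·(-1)^0 = +1.
v=2: v_2(a)=-7, v_2(b)=3; units ≡ 1, 7 (mod 8); ε·ε+αω+βω = 0·1+-7·0+3·0 ≡ 0  ⇒  (a,b)_2 = +1.
v=41: a=41^1·(≡7), b=41^0·(≡13) mod 41; (7|41)=-1, (13|41)=-1; (−1)^{1·0·20}·(-1)^0·(-1)^1 = -1.
v=31: a=31^1·(≡5), b=31^1·(≡24) mod 31; (5|31)=+1, (24|31)=-1; (−1)^{1·1·15}·(+1)^1·(-1)^1 = +1.
v=7: a=7^2·(≡6), b=7^2·(≡6) mod 7; (6|7)=-1, (6|7)=-1; (−1)^{2·2·3}·(-1)^2·(-1)^2 = +1.
v=∞: 10673858 > 0 and -260338 < 0  ⇒  (a,b)_∞ = +1.
v=5: a=5^-2·(≡2), b=5^0·(≡3) mod 5; (2|5)=-1, (3|5)=-1; (−1)^{-2·0·2}·(-1)^0·(-1)^-2 = +1.
v=17: a=17^1·(≡2), b=17^1·(≡6) mod 17; (2|17)=+1, (6|17)=-1; (−1)^{1·1·8}·(+1)^1·(-1)^1 = -1.
v=19: a=19^1·(≡16), b=19^1·(≡9) mod 19; (16|19)=+1, (9|19)=+1; (−1)^{1·1·9}·(+1)^1·(+1)^1 = -1.
v=13: a=13^1·(≡3), b=13^-1·(≡6) mod 13; (3|13)=+1, (6|13)=-1; (−1)^{1·-1·6}·(+1)^-1·(-1)^1 = -1.
v=11: a=11^2·(≡2), b=11^-2·(≡8) mod 11; (2|11)=-1, (8|11)=-1; (−1)^{2·-2·5}·(-1)^-2·(-1)^2 = +1.
|Ram(10673858, -260338)| = 4, even; anisotropic at {13, 17, 19, 41}.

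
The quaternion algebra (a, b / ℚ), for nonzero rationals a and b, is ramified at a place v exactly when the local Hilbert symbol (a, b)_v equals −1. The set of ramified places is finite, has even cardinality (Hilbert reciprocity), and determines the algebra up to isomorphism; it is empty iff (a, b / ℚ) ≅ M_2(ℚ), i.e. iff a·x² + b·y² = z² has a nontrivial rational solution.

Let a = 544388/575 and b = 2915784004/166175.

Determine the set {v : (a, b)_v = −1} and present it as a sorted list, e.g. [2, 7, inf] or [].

(a, b) ≡ (8671, 23) mod (ℚ^×)²; places V = {2, 5, 7, 13, 17, 19, 23, 29, ∞}.
(a,b)_19: α=2, u≡9; β=2, v≡7 (mod 19); (9|19)=+1, (7|19)=+1; sign (−1)^0·+1^2·+1^2 = +1.
(a,b)_5: α=-2, u≡1; β=-2, v≡2 (mod 5); (1|5)=+1, (2|5)=-1; sign (−1)^0·+1^-2·-1^-2 = +1.
(a,b)_23: α=-1, u≡12; β=-1, v≡12 (mod 23); (12|23)=+1, (12|23)=+1; sign (−1)^1·+1^-1·+1^-1 = -1.
(a,b)_∞: sgn(8671)=+, sgn(23)=+, so +1.
(a,b)_2: α=2, β=2; u≡7, v≡7 (mod 8); ε(u)ε(v)=1·1, αω(v)=2·0, βω(u)=2·0; sum ≡ 1  ⇒  -1.
(a,b)_29: α=1, u≡4; β=2, v≡13 (mod 29); (4|29)=+1, (13|29)=+1; sign (−1)^0·+1^2·+1^1 = +1.
(a,b)_7: α=0, u≡5; β=4, v≡1 (mod 7); (5|7)=-1, (1|7)=+1; sign (−1)^0·-1^4·+1^0 = +1.
(a,b)_17: α=0, u≡1; β=-2, v≡5 (mod 17); (1|17)=+1, (5|17)=-1; sign (−1)^0·+1^-2·-1^0 = +1.
(a,b)_13: α=1, u≡1; β=0, v≡9 (mod 13); (1|13)=+1, (9|13)=+1; sign (−1)^0·+1^0·+1^1 = +1.
(8671, 23 / ℚ) ramifies at {2, 23}: a division algebra.

[2, 23]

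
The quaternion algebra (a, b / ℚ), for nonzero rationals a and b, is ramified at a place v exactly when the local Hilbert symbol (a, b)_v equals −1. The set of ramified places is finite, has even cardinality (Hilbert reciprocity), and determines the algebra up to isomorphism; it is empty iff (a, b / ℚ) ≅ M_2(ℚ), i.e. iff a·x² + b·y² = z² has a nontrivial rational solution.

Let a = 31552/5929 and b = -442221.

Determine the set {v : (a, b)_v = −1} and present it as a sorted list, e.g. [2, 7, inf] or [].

Mod squares: a ≡ 493, b ≡ -442221. Check v ∈ {∞, 2, 3, 7, 11, 13, 17, 23, 29}.
v=23: a=23^0·(≡10), b=23^1·(≡1) mod 23; (10|23)=-1, (1|23)=+1; (−1)^{0·1·11}·(-1)^1·(+1)^0 = -1.
v=11: a=11^-2·(≡3), b=11^0·(≡1) mod 11; (3|11)=+1, (1|11)=+1; (−1)^{-2·0·5}·(+1)^0·(+1)^-2 = +1.
v=17: a=17^1·(≡12), b=17^1·(≡14) mod 17; (12|17)=-1, (14|17)=-1; (−1)^{1·1·8}·(-1)^1·(-1)^1 = +1.
v=29: a=29^1·(≡19), b=29^1·(≡5) mod 29; (19|29)=-1, (5|29)=+1; (−1)^{1·1·14}·(-1)^1·(+1)^1 = -1.
v=3: a=3^0·(≡1), b=3^1·(≡1) mod 3; (1|3)=+1, (1|3)=+1; (−1)^{0·1·1}·(+1)^1·(+1)^0 = +1.
v=13: a=13^0·(≡1), b=13^1·(≡4) mod 13; (1|13)=+1, (4|13)=+1; (−1)^{0·1·6}·(+1)^1·(+1)^0 = +1.
v=∞: 493 > 0 and -442221 < 0  ⇒  (a,b)_∞ = +1.
v=2: v_2(a)=6, v_2(b)=0; units ≡ 5, 3 (mod 8); ε·ε+αω+βω = 0·1+6·1+0·1 ≡ 0  ⇒  (a,b)_2 = +1.
v=7: a=7^-2·(≡5), b=7^0·(≡4) mod 7; (5|7)=-1, (4|7)=+1; (−1)^{-2·0·3}·(-1)^0·(+1)^-2 = +1.
Ram(493, -442221) = {23, 29}; no ℚ_23-point on the conic.

[23, 29]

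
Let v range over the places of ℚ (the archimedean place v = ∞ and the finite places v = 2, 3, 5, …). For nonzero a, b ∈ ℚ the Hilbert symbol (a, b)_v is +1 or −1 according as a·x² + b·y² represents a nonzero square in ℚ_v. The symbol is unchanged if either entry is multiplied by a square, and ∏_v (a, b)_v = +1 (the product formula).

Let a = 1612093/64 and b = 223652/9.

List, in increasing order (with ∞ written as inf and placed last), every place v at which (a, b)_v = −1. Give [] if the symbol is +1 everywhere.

(a, b) ≡ (1612093, 55913) mod (ℚ^×)²; places V = {2, 3, 7, 11, 13, 17, 19, 23, 31, ∞}.
(a,b)_∞: sgn(1612093)=+, sgn(55913)=+, so +1.
(a,b)_11: α=0, u≡6; β=1, v≡9 (mod 11); (6|11)=-1, (9|11)=+1; sign (−1)^0·-1^1·+1^0 = -1.
(a,b)_3: α=0, u≡1; β=-2, v≡2 (mod 3); (1|3)=+1, (2|3)=-1; sign (−1)^0·+1^-2·-1^0 = +1.
(a,b)_2: α=-6, β=2; u≡5, v≡1 (mod 8); ε(u)ε(v)=0·0, αω(v)=-6·0, βω(u)=2·1; sum ≡ 0  ⇒  +1.
(a,b)_31: α=1, u≡8; β=0, v≡2 (mod 31); (8|31)=+1, (2|31)=+1; sign (−1)^0·+1^0·+1^1 = +1.
(a,b)_7: α=1, u≡6; β=0, v≡1 (mod 7); (6|7)=-1, (1|7)=+1; sign (−1)^0·-1^0·+1^1 = +1.
(a,b)_19: α=1, u≡18; β=0, v≡13 (mod 19); (18|19)=-1, (13|19)=-1; sign (−1)^0·-1^0·-1^1 = -1.
(a,b)_17: α=1, u≡12; β=1, v≡13 (mod 17); (12|17)=-1, (13|17)=+1; sign (−1)^0·-1^1·+1^1 = -1.
(a,b)_13: α=0, u≡11; β=1, v≡2 (mod 13); (11|13)=-1, (2|13)=-1; sign (−1)^0·-1^1·-1^0 = -1.
(a,b)_23: α=1, u≡21; β=1, v≡2 (mod 23); (21|23)=-1, (2|23)=+1; sign (−1)^1·-1^1·+1^1 = +1.
Ram(1612093, 55913) = {11, 13, 17, 19}; no ℚ_11-point on the conic.

[11, 13, 17, 19]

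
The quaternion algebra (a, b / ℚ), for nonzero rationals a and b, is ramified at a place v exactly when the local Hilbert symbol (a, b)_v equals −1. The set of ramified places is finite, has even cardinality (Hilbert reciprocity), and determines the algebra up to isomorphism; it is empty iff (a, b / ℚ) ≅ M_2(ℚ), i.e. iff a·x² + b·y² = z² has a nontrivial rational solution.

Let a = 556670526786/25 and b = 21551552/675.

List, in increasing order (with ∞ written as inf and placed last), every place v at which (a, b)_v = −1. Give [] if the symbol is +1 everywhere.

Mod squares: a ≡ 66, b ≡ 69. Check v ∈ {∞, 2, 3, 5, 11, 23}.
v=5: a=5^-2·(≡1), b=5^-2·(≡1) mod 5; (1|5)=+1, (1|5)=+1; (−1)^{-2·-2·2}·(+1)^-2·(+1)^-2 = +1.
v=3: a=3^3·(≡1), b=3^-3·(≡2) mod 3; (1|3)=+1, (2|3)=-1; (−1)^{3·-3·1}·(+1)^-3·(-1)^3 = +1.
v=11: a=11^7·(≡7), b=11^4·(≡5) mod 11; (7|11)=-1, (5|11)=+1; (−1)^{7·4·5}·(-1)^4·(+1)^7 = +1.
v=23: a=23^2·(≡5), b=23^1·(≡12) mod 23; (5|23)=-1, (12|23)=+1; (−1)^{2·1·11}·(-1)^1·(+1)^2 = -1.
v=2: v_2(a)=1, v_2(b)=6; units ≡ 1, 5 (mod 8); ε·ε+αω+βω = 0·0+1·1+6·0 ≡ 1  ⇒  (a,b)_2 = -1.
v=∞: 66 > 0 and 69 > 0  ⇒  (a,b)_∞ = +1.
(66, 69 / ℚ) ramifies at {2, 23}: a division algebra.

[2, 23]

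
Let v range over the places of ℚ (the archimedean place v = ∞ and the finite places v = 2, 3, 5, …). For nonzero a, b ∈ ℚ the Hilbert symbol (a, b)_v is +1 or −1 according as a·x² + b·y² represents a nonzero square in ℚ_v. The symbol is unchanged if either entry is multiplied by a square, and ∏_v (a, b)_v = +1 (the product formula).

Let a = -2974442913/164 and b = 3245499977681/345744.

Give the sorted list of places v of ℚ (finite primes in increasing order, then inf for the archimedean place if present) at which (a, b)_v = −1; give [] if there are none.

[13, 19, 37, 41]

Mod squares: a ≡ -16112057, b ≡ 6680609. Check v ∈ {∞, 2, 3, 7, 13, 17, 19, 29, 37, 41, 43}.
v=∞: -16112057 < 0 and 6680609 > 0  ⇒  (a,b)_∞ = +1.
v=43: a=43^1·(≡19), b=43^1·(≡35) mod 43; (19|43)=-1, (35|43)=+1; (−1)^{1·1·21}·(-1)^1·(+1)^1 = +1.
v=37: a=37^1·(≡2), b=37^1·(≡21) mod 37; (2|37)=-1, (21|37)=+1; (−1)^{1·1·18}·(-1)^1·(+1)^1 = -1.
v=41: a=41^-1·(≡9), b=41^2·(≡12) mod 41; (9|41)=+1, (12|41)=-1; (−1)^{-1·2·20}·(+1)^2·(-1)^-1 = -1.
v=29: a=29^2·(≡4), b=29^0·(≡4) mod 29; (4|29)=+1, (4|29)=+1; (−1)^{2·0·14}·(+1)^0·(+1)^2 = +1.
v=17: a=17^0·(≡9), b=17^3·(≡5) mod 17; (9|17)=+1, (5|17)=-1; (−1)^{0·3·8}·(+1)^3·(-1)^0 = +1.
v=3: a=3^2·(≡1), b=3^-2·(≡2) mod 3; (1|3)=+1, (2|3)=-1; (−1)^{2·-2·1}·(+1)^-2·(-1)^2 = +1.
v=2: v_2(a)=-2, v_2(b)=-4; units ≡ 7, 1 (mod 8); ε·ε+αω+βω = 1·0+-2·0+-4·0 ≡ 0  ⇒  (a,b)_2 = +1.
v=7: a=7^0·(≡2), b=7^-4·(≡6) mod 7; (2|7)=+1, (6|7)=-1; (−1)^{0·-4·3}·(+1)^-4·(-1)^0 = +1.
v=13: a=13^1·(≡5), b=13^1·(≡4) mod 13; (5|13)=-1, (4|13)=+1; (−1)^{1·1·6}·(-1)^1·(+1)^1 = -1.
v=19: a=19^1·(≡11), b=19^1·(≡6) mod 19; (11|19)=+1, (6|19)=+1; (−1)^{1·1·9}·(+1)^1·(+1)^1 = -1.
Ram(-16112057, 6680609) = {13, 19, 37, 41}; no ℚ_13-point on the conic.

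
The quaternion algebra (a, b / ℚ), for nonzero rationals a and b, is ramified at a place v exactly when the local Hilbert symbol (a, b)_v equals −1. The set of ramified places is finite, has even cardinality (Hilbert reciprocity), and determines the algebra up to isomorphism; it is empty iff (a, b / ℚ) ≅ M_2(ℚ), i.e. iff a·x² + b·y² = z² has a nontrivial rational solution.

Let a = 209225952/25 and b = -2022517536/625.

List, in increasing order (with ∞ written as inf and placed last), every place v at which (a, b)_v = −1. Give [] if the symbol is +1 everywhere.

Mod squares: a ≡ 1452958, b ≡ -150306. Check v ∈ {∞, 2, 3, 5, 13, 29, 41, 47}.
v=29: a=29^1·(≡12), b=29^2·(≡1) mod 29; (12|29)=-1, (1|29)=+1; (−1)^{1·2·14}·(-1)^2·(+1)^1 = +1.
v=3: a=3^2·(≡1), b=3^1·(≡1) mod 3; (1|3)=+1, (1|3)=+1; (−1)^{2·1·1}·(+1)^1·(+1)^2 = +1.
v=41: a=41^1·(≡38), b=41^1·(≡11) mod 41; (38|41)=-1, (11|41)=-1; (−1)^{1·1·20}·(-1)^1·(-1)^1 = +1.
v=13: a=13^1·(≡8), b=13^1·(≡8) mod 13; (8|13)=-1, (8|13)=-1; (−1)^{1·1·6}·(-1)^1·(-1)^1 = +1.
v=2: v_2(a)=5, v_2(b)=5; units ≡ 7, 7 (mod 8); ε·ε+αω+βω = 1·1+5·0+5·0 ≡ 1  ⇒  (a,b)_2 = -1.
v=47: a=47^1·(≡23), b=47^1·(≡45) mod 47; (23|47)=-1, (45|47)=-1; (−1)^{1·1·23}·(-1)^1·(-1)^1 = -1.
v=5: a=5^-2·(≡2), b=5^-4·(≡4) mod 5; (2|5)=-1, (4|5)=+1; (−1)^{-2·-4·2}·(-1)^-4·(+1)^-2 = +1.
v=∞: 1452958 > 0 and -150306 < 0  ⇒  (a,b)_∞ = +1.
(1452958, -150306 / ℚ) ramifies at {2, 47}: a division algebra.

[2, 47]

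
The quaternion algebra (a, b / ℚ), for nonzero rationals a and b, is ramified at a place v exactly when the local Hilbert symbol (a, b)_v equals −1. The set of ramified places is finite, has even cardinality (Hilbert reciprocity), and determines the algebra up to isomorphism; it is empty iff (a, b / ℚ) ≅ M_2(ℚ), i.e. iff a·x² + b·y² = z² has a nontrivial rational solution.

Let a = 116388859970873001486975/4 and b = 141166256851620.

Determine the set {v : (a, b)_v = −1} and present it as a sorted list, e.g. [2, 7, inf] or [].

[11, 13, 17, 31]

Mod squares: a ≡ 143871, b ≡ 1705. Check v ∈ {∞, 2, 3, 5, 7, 11, 13, 17, 31}.
v=13: a=13^3·(≡1), b=13^2·(≡11) mod 13; (1|13)=+1, (11|13)=-1; (−1)^{3·2·6}·(+1)^2·(-1)^3 = -1.
v=17: a=17^3·(≡5), b=17^2·(≡10) mod 17; (5|17)=-1, (10|17)=-1; (−1)^{3·2·8}·(-1)^2·(-1)^3 = -1.
v=5: a=5^2·(≡1), b=5^1·(≡4) mod 5; (1|5)=+1, (4|5)=+1; (−1)^{2·1·2}·(+1)^1·(+1)^2 = +1.
v=2: v_2(a)=-2, v_2(b)=2; units ≡ 7, 1 (mod 8); ε·ε+αω+βω = 1·0+-2·0+2·0 ≡ 0  ⇒  (a,b)_2 = +1.
v=∞: 143871 > 0 and 1705 > 0  ⇒  (a,b)_∞ = +1.
v=11: a=11^4·(≡10), b=11^1·(≡5) mod 11; (10|11)=-1, (5|11)=+1; (−1)^{4·1·5}·(-1)^1·(+1)^4 = -1.
v=3: a=3^1·(≡2), b=3^2·(≡1) mod 3; (2|3)=-1, (1|3)=+1; (−1)^{1·2·1}·(-1)^2·(+1)^1 = +1.
v=31: a=31^5·(≡24), b=31^3·(≡26) mod 31; (24|31)=-1, (26|31)=-1; (−1)^{5·3·15}·(-1)^3·(-1)^5 = -1.
v=7: a=7^3·(≡4), b=7^2·(≡2) mod 7; (4|7)=+1, (2|7)=+1; (−1)^{3·2·3}·(+1)^2·(+1)^3 = +1.
|Ram(143871, 1705)| = 4, even; anisotropic at {11, 13, 17, 31}.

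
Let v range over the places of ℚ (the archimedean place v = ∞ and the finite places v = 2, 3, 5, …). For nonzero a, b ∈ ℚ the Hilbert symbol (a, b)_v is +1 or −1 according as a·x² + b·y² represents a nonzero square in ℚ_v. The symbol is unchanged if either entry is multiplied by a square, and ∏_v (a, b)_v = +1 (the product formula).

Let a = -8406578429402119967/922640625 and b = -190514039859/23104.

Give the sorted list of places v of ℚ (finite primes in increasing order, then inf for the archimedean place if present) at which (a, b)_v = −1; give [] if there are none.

[41, inf]

Mod squares: a ≡ -21628607, b ≡ -451. Check v ∈ {∞, 2, 3, 5, 7, 11, 13, 17, 19, 31, 41}.
v=5: a=5^-6·(≡2), b=5^0·(≡4) mod 5; (2|5)=-1, (4|5)=+1; (−1)^{-6·0·2}·(-1)^0·(+1)^-6 = +1.
v=∞: -21628607 < 0 and -451 < 0  ⇒  (a,b)_∞ = -1.
v=2: v_2(a)=0, v_2(b)=-6; units ≡ 1, 5 (mod 8); ε·ε+αω+βω = 0·0+0·1+-6·0 ≡ 0  ⇒  (a,b)_2 = +1.
v=3: a=3^-10·(≡1), b=3^2·(≡2) mod 3; (1|3)=+1, (2|3)=-1; (−1)^{-10·2·1}·(+1)^2·(-1)^-10 = +1.
v=17: a=17^3·(≡9), b=17^2·(≡15) mod 17; (9|17)=+1, (15|17)=+1; (−1)^{3·2·8}·(+1)^2·(+1)^3 = +1.
v=7: a=7^3·(≡6), b=7^0·(≡1) mod 7; (6|7)=-1, (1|7)=+1; (−1)^{3·0·3}·(-1)^0·(+1)^3 = +1.
v=19: a=19^0·(≡5), b=19^-2·(≡7) mod 19; (5|19)=+1, (7|19)=+1; (−1)^{0·-2·9}·(+1)^-2·(+1)^0 = +1.
v=41: a=41^1·(≡23), b=41^1·(≡30) mod 41; (23|41)=+1, (30|41)=-1; (−1)^{1·1·20}·(+1)^1·(-1)^1 = -1.
v=13: a=13^5·(≡10), b=13^2·(≡3) mod 13; (10|13)=+1, (3|13)=+1; (−1)^{5·2·6}·(+1)^2·(+1)^5 = +1.
v=11: a=11^1·(≡10), b=11^1·(≡5) mod 11; (10|11)=-1, (5|11)=+1; (−1)^{1·1·5}·(-1)^1·(+1)^1 = +1.
v=31: a=31^3·(≡14), b=31^2·(≡7) mod 31; (14|31)=+1, (7|31)=+1; (−1)^{3·2·15}·(+1)^2·(+1)^3 = +1.
(-21628607, -451 / ℚ) ramifies at {41, ∞}: a division algebra.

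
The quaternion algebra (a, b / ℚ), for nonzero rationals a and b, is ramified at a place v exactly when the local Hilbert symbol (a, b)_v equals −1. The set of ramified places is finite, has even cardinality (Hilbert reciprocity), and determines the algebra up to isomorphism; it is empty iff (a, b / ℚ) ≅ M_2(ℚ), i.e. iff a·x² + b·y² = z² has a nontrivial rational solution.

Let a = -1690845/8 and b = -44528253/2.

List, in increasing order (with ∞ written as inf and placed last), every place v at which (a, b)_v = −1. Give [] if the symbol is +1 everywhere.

Mod squares: a ≡ -20010, b ≡ -308154. Check v ∈ {∞, 2, 3, 5, 7, 11, 13, 17, 23, 29}.
v=23: a=23^1·(≡2), b=23^1·(≡7) mod 23; (2|23)=+1, (7|23)=-1; (−1)^{1·1·11}·(+1)^1·(-1)^1 = +1.
v=∞: -20010 < 0 and -308154 < 0  ⇒  (a,b)_∞ = -1.
v=17: a=17^0·(≡16), b=17^2·(≡14) mod 17; (16|17)=+1, (14|17)=-1; (−1)^{0·2·8}·(+1)^2·(-1)^0 = +1.
v=2: v_2(a)=-3, v_2(b)=-1; units ≡ 3, 3 (mod 8); ε·ε+αω+βω = 1·1+-3·1+-1·1 ≡ 1  ⇒  (a,b)_2 = -1.
v=7: a=7^0·(≡5), b=7^1·(≡4) mod 7; (5|7)=-1, (4|7)=+1; (−1)^{0·1·3}·(-1)^1·(+1)^0 = -1.
v=3: a=3^1·(≡2), b=3^1·(≡2) mod 3; (2|3)=-1, (2|3)=-1; (−1)^{1·1·1}·(-1)^1·(-1)^1 = -1.
v=29: a=29^1·(≡9), b=29^1·(≡3) mod 29; (9|29)=+1, (3|29)=-1; (−1)^{1·1·14}·(+1)^1·(-1)^1 = -1.
v=13: a=13^2·(≡12), b=13^0·(≡5) mod 13; (12|13)=+1, (5|13)=-1; (−1)^{2·0·6}·(+1)^0·(-1)^2 = +1.
v=11: a=11^0·(≡8), b=11^1·(≡5) mod 11; (8|11)=-1, (5|11)=+1; (−1)^{0·1·5}·(-1)^1·(+1)^0 = -1.
v=5: a=5^1·(≡2), b=5^0·(≡1) mod 5; (2|5)=-1, (1|5)=+1; (−1)^{1·0·2}·(-1)^0·(+1)^1 = +1.
|Ram(-20010, -308154)| = 6, even; anisotropic at {2, 3, 7, 11, 29, ∞}.

[2, 3, 7, 11, 29, inf]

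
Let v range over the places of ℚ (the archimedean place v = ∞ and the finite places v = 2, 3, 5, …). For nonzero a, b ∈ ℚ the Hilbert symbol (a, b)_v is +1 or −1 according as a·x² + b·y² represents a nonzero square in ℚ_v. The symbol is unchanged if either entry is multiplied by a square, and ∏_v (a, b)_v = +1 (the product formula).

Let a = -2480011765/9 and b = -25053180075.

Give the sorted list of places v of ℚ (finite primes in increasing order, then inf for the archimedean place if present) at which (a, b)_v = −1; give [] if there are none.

[5, 19, 37, inf]

Mod squares: a ≡ -418285, b ≡ -920227. Check v ∈ {∞, 2, 3, 5, 7, 11, 17, 19, 37}.
v=3: a=3^-2·(≡2), b=3^2·(≡2) mod 3; (2|3)=-1, (2|3)=-1; (−1)^{-2·2·1}·(-1)^2·(-1)^-2 = +1.
v=19: a=19^1·(≡7), b=19^1·(≡4) mod 19; (7|19)=+1, (4|19)=+1; (−1)^{1·1·9}·(+1)^1·(+1)^1 = -1.
v=5: a=5^1·(≡3), b=5^2·(≡2) mod 5; (3|5)=-1, (2|5)=-1; (−1)^{1·2·2}·(-1)^2·(-1)^1 = -1.
v=37: a=37^1·(≡17), b=37^1·(≡12) mod 37; (17|37)=-1, (12|37)=+1; (−1)^{1·1·18}·(-1)^1·(+1)^1 = -1.
v=∞: -418285 < 0 and -920227 < 0  ⇒  (a,b)_∞ = -1.
v=2: v_2(a)=0, v_2(b)=0; units ≡ 3, 5 (mod 8); ε·ε+αω+βω = 1·0+0·1+0·1 ≡ 0  ⇒  (a,b)_2 = +1.
v=17: a=17^1·(≡14), b=17^1·(≡10) mod 17; (14|17)=-1, (10|17)=-1; (−1)^{1·1·8}·(-1)^1·(-1)^1 = +1.
v=11: a=11^2·(≡3), b=11^3·(≡1) mod 11; (3|11)=+1, (1|11)=+1; (−1)^{2·3·5}·(+1)^3·(+1)^2 = +1.
v=7: a=7^3·(≡4), b=7^1·(≡5) mod 7; (4|7)=+1, (5|7)=-1; (−1)^{3·1·3}·(+1)^1·(-1)^3 = +1.
|Ram(-418285, -920227)| = 4, even; anisotropic at {5, 19, 37, ∞}.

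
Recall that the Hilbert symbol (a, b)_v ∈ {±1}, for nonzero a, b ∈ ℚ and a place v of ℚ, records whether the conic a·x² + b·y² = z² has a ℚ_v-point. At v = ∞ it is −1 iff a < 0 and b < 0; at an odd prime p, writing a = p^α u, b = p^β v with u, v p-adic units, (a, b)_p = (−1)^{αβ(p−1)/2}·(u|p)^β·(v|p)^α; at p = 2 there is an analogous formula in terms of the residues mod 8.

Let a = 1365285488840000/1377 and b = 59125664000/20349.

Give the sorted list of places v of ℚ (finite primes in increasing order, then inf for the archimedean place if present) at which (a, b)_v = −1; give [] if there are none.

Mod squares: a ≡ 493, b ≡ 146965. Check v ∈ {∞, 2, 3, 5, 7, 13, 17, 19, 29}.
v=3: a=3^-4·(≡1), b=3^-2·(≡1) mod 3; (1|3)=+1, (1|3)=+1; (−1)^{-4·-2·1}·(+1)^-2·(+1)^-4 = +1.
v=17: a=17^-1·(≡3), b=17^-1·(≡8) mod 17; (3|17)=-1, (8|17)=+1; (−1)^{-1·-1·8}·(-1)^-1·(+1)^-1 = -1.
v=7: a=7^2·(≡6), b=7^-1·(≡2) mod 7; (6|7)=-1, (2|7)=+1; (−1)^{2·-1·3}·(-1)^-1·(+1)^2 = -1.
v=∞: 493 > 0 and 146965 > 0  ⇒  (a,b)_∞ = +1.
v=2: v_2(a)=6, v_2(b)=8; units ≡ 5, 5 (mod 8); ε·ε+αω+βω = 0·0+6·1+8·1 ≡ 0  ⇒  (a,b)_2 = +1.
v=13: a=13^4·(≡10), b=13^3·(≡6) mod 13; (10|13)=+1, (6|13)=-1; (−1)^{4·3·6}·(+1)^3·(-1)^4 = +1.
v=5: a=5^4·(≡2), b=5^3·(≡3) mod 5; (2|5)=-1, (3|5)=-1; (−1)^{4·3·2}·(-1)^3·(-1)^4 = -1.
v=29: a=29^3·(≡19), b=29^2·(≡23) mod 29; (19|29)=-1, (23|29)=+1; (−1)^{3·2·14}·(-1)^2·(+1)^3 = +1.
v=19: a=19^0·(≡2), b=19^-1·(≡18) mod 19; (2|19)=-1, (18|19)=-1; (−1)^{0·-1·9}·(-1)^-1·(-1)^0 = -1.
|Ram(493, 146965)| = 4, even; anisotropic at {5, 7, 17, 19}.

[5, 7, 17, 19]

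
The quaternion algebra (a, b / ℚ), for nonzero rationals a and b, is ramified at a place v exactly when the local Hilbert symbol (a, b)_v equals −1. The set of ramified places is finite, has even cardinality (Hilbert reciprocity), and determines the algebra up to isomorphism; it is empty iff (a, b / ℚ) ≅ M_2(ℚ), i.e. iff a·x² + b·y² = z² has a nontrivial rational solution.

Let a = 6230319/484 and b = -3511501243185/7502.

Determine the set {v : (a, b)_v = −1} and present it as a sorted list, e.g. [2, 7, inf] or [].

Mod squares: a ≡ 4551, b ≡ -941010270. Check v ∈ {∞, 2, 3, 5, 11, 13, 23, 29, 31, 37, 41}.
v=∞: 4551 > 0 and -941010270 < 0  ⇒  (a,b)_∞ = +1.
v=37: a=37^3·(≡4), b=37^3·(≡29) mod 37; (4|37)=+1, (29|37)=-1; (−1)^{3·3·18}·(+1)^3·(-1)^3 = -1.
v=2: v_2(a)=-2, v_2(b)=-1; units ≡ 7, 1 (mod 8); ε·ε+αω+βω = 1·0+-2·0+-1·0 ≡ 0  ⇒  (a,b)_2 = +1.
v=23: a=23^0·(≡10), b=23^1·(≡21) mod 23; (10|23)=-1, (21|23)=-1; (−1)^{0·1·11}·(-1)^1·(-1)^0 = -1.
v=11: a=11^-2·(≡10), b=11^-2·(≡3) mod 11; (10|11)=-1, (3|11)=+1; (−1)^{-2·-2·5}·(-1)^-2·(+1)^-2 = +1.
v=3: a=3^1·(≡2), b=3^1·(≡1) mod 3; (2|3)=-1, (1|3)=+1; (−1)^{1·1·1}·(-1)^1·(+1)^1 = +1.
v=13: a=13^0·(≡10), b=13^2·(≡11) mod 13; (10|13)=+1, (11|13)=-1; (−1)^{0·2·6}·(+1)^2·(-1)^0 = +1.
v=41: a=41^1·(≡24), b=41^1·(≡8) mod 41; (24|41)=-1, (8|41)=+1; (−1)^{1·1·20}·(-1)^1·(+1)^1 = -1.
v=5: a=5^0·(≡1), b=5^1·(≡4) mod 5; (1|5)=+1, (4|5)=+1; (−1)^{0·1·2}·(+1)^1·(+1)^0 = +1.
v=29: a=29^0·(≡11), b=29^1·(≡3) mod 29; (11|29)=-1, (3|29)=-1; (−1)^{0·1·14}·(-1)^1·(-1)^0 = -1.
v=31: a=31^0·(≡18), b=31^-1·(≡11) mod 31; (18|31)=+1, (11|31)=-1; (−1)^{0·-1·15}·(+1)^-1·(-1)^0 = +1.
Ram(4551, -941010270) = {23, 29, 37, 41}; no ℚ_23-point on the conic.

[23, 29, 37, 41]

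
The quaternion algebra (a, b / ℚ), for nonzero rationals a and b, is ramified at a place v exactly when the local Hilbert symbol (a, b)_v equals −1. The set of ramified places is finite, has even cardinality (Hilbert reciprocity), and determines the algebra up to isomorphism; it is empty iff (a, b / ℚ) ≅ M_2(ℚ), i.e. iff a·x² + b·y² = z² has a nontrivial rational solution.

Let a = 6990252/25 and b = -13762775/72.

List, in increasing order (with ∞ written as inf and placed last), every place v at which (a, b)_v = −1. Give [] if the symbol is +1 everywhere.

(a, b) ≡ (1747563, -1101022) mod (ℚ^×)²; places V = {2, 3, 5, 13, 17, 19, 23, 31, 43, 47, 53, ∞}.
(a,b)_47: α=0, u≡24; β=1, v≡37 (mod 47); (24|47)=+1, (37|47)=+1; sign (−1)^0·+1^1·+1^0 = +1.
(a,b)_31: α=1, u≡21; β=0, v≡14 (mod 31); (21|31)=-1, (14|31)=+1; sign (−1)^0·-1^0·+1^1 = +1.
(a,b)_2: α=2, β=-3; u≡3, v≡1 (mod 8); ε(u)ε(v)=1·0, αω(v)=2·0, βω(u)=-3·1; sum ≡ 1  ⇒  -1.
(a,b)_5: α=-2, u≡2; β=2, v≡2 (mod 5); (2|5)=-1, (2|5)=-1; sign (−1)^0·-1^2·-1^-2 = +1.
(a,b)_53: α=0, u≡16; β=1, v≡32 (mod 53); (16|53)=+1, (32|53)=-1; sign (−1)^0·+1^1·-1^0 = +1.
(a,b)_19: α=1, u≡5; β=0, v≡17 (mod 19); (5|19)=+1, (17|19)=+1; sign (−1)^0·+1^0·+1^1 = +1.
(a,b)_17: α=0, u≡7; β=1, v≡4 (mod 17); (7|17)=-1, (4|17)=+1; sign (−1)^0·-1^1·+1^0 = -1.
(a,b)_23: α=1, u≡1; β=0, v≡19 (mod 23); (1|23)=+1, (19|23)=-1; sign (−1)^0·+1^0·-1^1 = -1.
(a,b)_∞: sgn(1747563)=+, sgn(-1101022)=−, so +1.
(a,b)_43: α=1, u≡13; β=0, v≡17 (mod 43); (13|43)=+1, (17|43)=+1; sign (−1)^0·+1^0·+1^1 = +1.
(a,b)_3: α=1, u≡2; β=-2, v≡2 (mod 3); (2|3)=-1, (2|3)=-1; sign (−1)^0·-1^-2·-1^1 = -1.
(a,b)_13: α=0, u≡4; β=1, v≡12 (mod 13); (4|13)=+1, (12|13)=+1; sign (−1)^0·+1^1·+1^0 = +1.
(1747563, -1101022 / ℚ) ramifies at {2, 3, 17, 23}: a division algebra.

[2, 3, 17, 23]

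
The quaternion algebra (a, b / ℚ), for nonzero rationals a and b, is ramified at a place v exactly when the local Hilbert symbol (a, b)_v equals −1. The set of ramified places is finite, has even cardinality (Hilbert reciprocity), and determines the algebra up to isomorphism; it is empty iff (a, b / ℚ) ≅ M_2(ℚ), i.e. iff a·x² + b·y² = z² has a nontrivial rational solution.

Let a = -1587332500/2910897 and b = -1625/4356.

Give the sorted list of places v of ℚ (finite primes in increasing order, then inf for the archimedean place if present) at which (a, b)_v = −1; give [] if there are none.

[2, inf]

Mod squares: a ≡ -429, b ≡ -65. Check v ∈ {∞, 2, 3, 5, 11, 13, 17}.
v=∞: -429 < 0 and -65 < 0  ⇒  (a,b)_∞ = -1.
v=5: a=5^4·(≡4), b=5^3·(≡2) mod 5; (4|5)=+1, (2|5)=-1; (−1)^{4·3·2}·(+1)^3·(-1)^4 = +1.
v=17: a=17^2·(≡16), b=17^0·(≡6) mod 17; (16|17)=+1, (6|17)=-1; (−1)^{2·0·8}·(+1)^0·(-1)^2 = +1.
v=13: a=13^3·(≡7), b=13^1·(≡5) mod 13; (7|13)=-1, (5|13)=-1; (−1)^{3·1·6}·(-1)^1·(-1)^3 = +1.
v=2: v_2(a)=2, v_2(b)=-2; units ≡ 3, 7 (mod 8); ε·ε+αω+βω = 1·1+2·0+-2·1 ≡ 1  ⇒  (a,b)_2 = -1.
v=3: a=3^-7·(≡1), b=3^-2·(≡1) mod 3; (1|3)=+1, (1|3)=+1; (−1)^{-7·-2·1}·(+1)^-2·(+1)^-7 = +1.
v=11: a=11^-3·(≡3), b=11^-2·(≡1) mod 11; (3|11)=+1, (1|11)=+1; (−1)^{-3·-2·5}·(+1)^-2·(+1)^-3 = +1.
Ram(-429, -65) = {2, ∞}; no ℚ_2-point on the conic.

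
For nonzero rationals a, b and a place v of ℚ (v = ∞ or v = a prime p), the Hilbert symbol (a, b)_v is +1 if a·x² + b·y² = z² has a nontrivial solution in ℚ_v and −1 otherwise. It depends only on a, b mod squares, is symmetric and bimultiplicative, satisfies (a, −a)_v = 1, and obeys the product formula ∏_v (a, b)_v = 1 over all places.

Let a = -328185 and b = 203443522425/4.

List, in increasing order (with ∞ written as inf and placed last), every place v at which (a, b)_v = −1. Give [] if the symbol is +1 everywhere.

[3, 5, 11, 17]

(a, b) ≡ (-36465, 17) mod (ℚ^×)²; places V = {2, 3, 5, 11, 13, 17, ∞}.
(a,b)_2: α=0, β=-2; u≡7, v≡1 (mod 8); ε(u)ε(v)=1·0, αω(v)=0·0, βω(u)=-2·0; sum ≡ 0  ⇒  +1.
(a,b)_17: α=1, u≡7; β=3, v≡16 (mod 17); (7|17)=-1, (16|17)=+1; sign (−1)^0·-1^3·+1^1 = -1.
(a,b)_3: α=3, u≡1; β=4, v≡2 (mod 3); (1|3)=+1, (2|3)=-1; sign (−1)^0·+1^4·-1^3 = -1.
(a,b)_5: α=1, u≡3; β=2, v≡3 (mod 5); (3|5)=-1, (3|5)=-1; sign (−1)^0·-1^2·-1^1 = -1.
(a,b)_13: α=1, u≡1; β=2, v≡3 (mod 13); (1|13)=+1, (3|13)=+1; sign (−1)^0·+1^2·+1^1 = +1.
(a,b)_11: α=1, u≡8; β=2, v≡7 (mod 11); (8|11)=-1, (7|11)=-1; sign (−1)^0·-1^2·-1^1 = -1.
(a,b)_∞: sgn(-36465)=−, sgn(17)=+, so +1.
|Ram(-36465, 17)| = 4, even; anisotropic at {3, 5, 11, 17}.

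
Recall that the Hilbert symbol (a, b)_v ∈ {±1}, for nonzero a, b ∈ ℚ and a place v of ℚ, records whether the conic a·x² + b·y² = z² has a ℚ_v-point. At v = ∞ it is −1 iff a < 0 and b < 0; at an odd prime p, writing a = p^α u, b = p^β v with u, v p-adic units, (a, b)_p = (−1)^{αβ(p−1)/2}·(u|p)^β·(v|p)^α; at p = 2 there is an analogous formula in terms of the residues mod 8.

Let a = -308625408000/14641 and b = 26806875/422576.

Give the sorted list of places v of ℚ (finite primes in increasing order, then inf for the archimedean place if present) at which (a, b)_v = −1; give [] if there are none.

Mod squares: a ≡ -20930, b ≡ 561. Check v ∈ {∞, 2, 3, 5, 7, 11, 13, 17, 23, 29}.
v=5: a=5^3·(≡1), b=5^4·(≡1) mod 5; (1|5)=+1, (1|5)=+1; (−1)^{3·4·2}·(+1)^4·(+1)^3 = +1.
v=∞: -20930 < 0 and 561 > 0  ⇒  (a,b)_∞ = +1.
v=7: a=7^1·(≡3), b=7^-4·(≡4) mod 7; (3|7)=-1, (4|7)=+1; (−1)^{1·-4·3}·(-1)^-4·(+1)^1 = +1.
v=2: v_2(a)=17, v_2(b)=-4; units ≡ 7, 1 (mod 8); ε·ε+αω+βω = 1·0+17·0+-4·0 ≡ 0  ⇒  (a,b)_2 = +1.
v=13: a=13^1·(≡8), b=13^0·(≡11) mod 13; (8|13)=-1, (11|13)=-1; (−1)^{1·0·6}·(-1)^0·(-1)^1 = -1.
v=17: a=17^0·(≡14), b=17^1·(≡13) mod 17; (14|17)=-1, (13|17)=+1; (−1)^{0·1·8}·(-1)^1·(+1)^0 = -1.
v=29: a=29^0·(≡2), b=29^2·(≡19) mod 29; (2|29)=-1, (19|29)=-1; (−1)^{0·2·14}·(-1)^2·(-1)^0 = +1.
v=11: a=11^-4·(≡3), b=11^-1·(≡10) mod 11; (3|11)=+1, (10|11)=-1; (−1)^{-4·-1·5}·(+1)^-1·(-1)^-4 = +1.
v=23: a=23^1·(≡22), b=23^0·(≡13) mod 23; (22|23)=-1, (13|23)=+1; (−1)^{1·0·11}·(-1)^0·(+1)^1 = +1.
v=3: a=3^2·(≡1), b=3^1·(≡1) mod 3; (1|3)=+1, (1|3)=+1; (−1)^{2·1·1}·(+1)^1·(+1)^2 = +1.
|Ram(-20930, 561)| = 2, even; anisotropic at {13, 17}.

[13, 17]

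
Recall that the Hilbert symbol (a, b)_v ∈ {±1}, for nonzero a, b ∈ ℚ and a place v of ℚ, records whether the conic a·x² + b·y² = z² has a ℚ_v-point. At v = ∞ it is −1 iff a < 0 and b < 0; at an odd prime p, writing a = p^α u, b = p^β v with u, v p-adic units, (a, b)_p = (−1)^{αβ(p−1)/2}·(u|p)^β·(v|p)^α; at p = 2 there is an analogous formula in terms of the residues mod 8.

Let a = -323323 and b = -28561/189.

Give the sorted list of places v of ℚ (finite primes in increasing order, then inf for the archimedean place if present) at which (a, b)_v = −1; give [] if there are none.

(a, b) ≡ (-323323, -21) mod (ℚ^×)²; places V = {2, 3, 7, 11, 13, 17, 19, ∞}.
(a,b)_13: α=1, u≡11; β=4, v≡11 (mod 13); (11|13)=-1, (11|13)=-1; sign (−1)^0·-1^4·-1^1 = -1.
(a,b)_19: α=1, u≡7; β=0, v≡4 (mod 19); (7|19)=+1, (4|19)=+1; sign (−1)^0·+1^0·+1^1 = +1.
(a,b)_∞: sgn(-323323)=−, sgn(-21)=−, so -1.
(a,b)_3: α=0, u≡2; β=-3, v≡2 (mod 3); (2|3)=-1, (2|3)=-1; sign (−1)^0·-1^-3·-1^0 = -1.
(a,b)_17: α=1, u≡4; β=0, v≡8 (mod 17); (4|17)=+1, (8|17)=+1; sign (−1)^0·+1^0·+1^1 = +1.
(a,b)_11: α=1, u≡10; β=0, v≡3 (mod 11); (10|11)=-1, (3|11)=+1; sign (−1)^0·-1^0·+1^1 = +1.
(a,b)_2: α=0, β=0; u≡5, v≡3 (mod 8); ε(u)ε(v)=0·1, αω(v)=0·1, βω(u)=0·1; sum ≡ 0  ⇒  +1.
(a,b)_7: α=1, u≡4; β=-1, v≡1 (mod 7); (4|7)=+1, (1|7)=+1; sign (−1)^1·+1^-1·+1^1 = -1.
(-323323, -21 / ℚ) ramifies at {3, 7, 13, ∞}: a division algebra.

[3, 7, 13, inf]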